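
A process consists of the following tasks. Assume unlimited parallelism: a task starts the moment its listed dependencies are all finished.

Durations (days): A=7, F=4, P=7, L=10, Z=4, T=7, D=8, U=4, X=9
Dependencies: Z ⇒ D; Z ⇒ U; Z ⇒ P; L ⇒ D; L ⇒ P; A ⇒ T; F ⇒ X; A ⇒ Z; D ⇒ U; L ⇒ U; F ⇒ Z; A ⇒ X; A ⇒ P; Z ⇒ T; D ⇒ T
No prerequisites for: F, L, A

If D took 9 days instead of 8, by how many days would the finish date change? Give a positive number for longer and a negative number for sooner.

1

Critical path before the change: A→Z→D→T = 7+4+8+7 = 26 giving 26 days.
D lies on that path, so at 9 days the path becomes 27 days.
That remains the longest chain; total 27 days.
Change in finish: 27 − 26 = +1 days.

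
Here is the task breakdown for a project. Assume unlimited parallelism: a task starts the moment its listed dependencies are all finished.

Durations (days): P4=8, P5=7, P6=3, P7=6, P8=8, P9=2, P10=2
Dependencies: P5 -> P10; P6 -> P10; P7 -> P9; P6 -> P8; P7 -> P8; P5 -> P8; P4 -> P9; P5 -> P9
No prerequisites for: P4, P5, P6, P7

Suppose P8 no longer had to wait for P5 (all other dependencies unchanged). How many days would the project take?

Original critical path: P5→P8 = 7+8 = 15 ⇒ 15 days.
Without P5→P8, P8's earliest start moves from 7 to 6.
The longest chain is now P7→P8 = 6+8 = 14, so the project takes 14 days.

14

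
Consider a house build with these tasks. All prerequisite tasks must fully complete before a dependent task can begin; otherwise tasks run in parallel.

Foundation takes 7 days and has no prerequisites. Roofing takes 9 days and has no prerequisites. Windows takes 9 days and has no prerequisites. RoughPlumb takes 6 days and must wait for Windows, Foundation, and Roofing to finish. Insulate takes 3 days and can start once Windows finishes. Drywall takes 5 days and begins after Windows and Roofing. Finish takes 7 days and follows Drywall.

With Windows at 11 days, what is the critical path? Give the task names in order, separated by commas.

As given, the longest chain is Windows→Drywall→Finish = 9+5+7 = 21, so the finish is 21 days.
Windows is on the critical path; changing it to 11 makes that path 23 days.
The critical path is still Windows→Drywall→Finish; finish is now 23 days.

Windows, Drywall, Finish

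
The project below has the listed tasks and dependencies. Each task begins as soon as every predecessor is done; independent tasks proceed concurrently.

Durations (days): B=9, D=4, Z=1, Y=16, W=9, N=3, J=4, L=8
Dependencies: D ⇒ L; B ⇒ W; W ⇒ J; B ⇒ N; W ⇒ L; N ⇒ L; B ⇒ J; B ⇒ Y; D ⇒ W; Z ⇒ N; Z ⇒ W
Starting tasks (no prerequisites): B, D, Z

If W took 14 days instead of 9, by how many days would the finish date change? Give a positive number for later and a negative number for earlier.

5

Baseline: B→W→L = 9+9+8 = 26 → 26 days.
Since W is critical, the +5 change carries straight to that chain (now 31 days).
That remains the longest chain; total 31 days.
Change in finish: 31 − 26 = +5 days.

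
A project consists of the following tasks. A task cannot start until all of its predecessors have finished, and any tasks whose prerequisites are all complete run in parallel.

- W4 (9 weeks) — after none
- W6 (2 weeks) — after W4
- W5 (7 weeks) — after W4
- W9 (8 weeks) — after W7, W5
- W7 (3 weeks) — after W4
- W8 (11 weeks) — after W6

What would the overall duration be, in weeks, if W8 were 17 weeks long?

28

As given, the longest chain is W4→W5→W9 = 9+7+8 = 24, so the finish is 24 weeks.
W8 is off the critical path — its longest chain is 22 weeks, giving 2 of slack.
New critical path: W4→W6→W8 = 9+2+17 = 28 ⇒ 28 weeks.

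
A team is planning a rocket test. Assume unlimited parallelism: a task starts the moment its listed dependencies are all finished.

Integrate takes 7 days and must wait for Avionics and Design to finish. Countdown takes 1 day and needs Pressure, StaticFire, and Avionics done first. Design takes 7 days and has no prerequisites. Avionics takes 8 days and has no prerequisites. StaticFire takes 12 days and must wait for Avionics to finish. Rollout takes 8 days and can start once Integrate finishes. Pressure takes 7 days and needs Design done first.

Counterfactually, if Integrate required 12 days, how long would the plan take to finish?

The binding path is Avionics→Integrate→Rollout = 8+7+8 = 23; finish at 23 days.
Integrate lies on that path, so at 12 days the path becomes 28 days.
That remains the longest chain; total 28 days.

28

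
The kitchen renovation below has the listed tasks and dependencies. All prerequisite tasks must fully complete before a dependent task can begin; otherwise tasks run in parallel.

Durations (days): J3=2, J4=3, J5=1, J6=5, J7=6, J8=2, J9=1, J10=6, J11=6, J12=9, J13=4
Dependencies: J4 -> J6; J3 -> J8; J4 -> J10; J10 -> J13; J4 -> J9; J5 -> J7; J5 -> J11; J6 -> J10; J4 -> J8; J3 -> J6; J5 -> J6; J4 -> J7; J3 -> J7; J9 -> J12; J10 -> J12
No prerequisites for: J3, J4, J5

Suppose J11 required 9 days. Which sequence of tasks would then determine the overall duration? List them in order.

As given, the longest chain is J4→J6→J10→J12 = 3+5+6+9 = 23, so the finish is 23 days.
The longest path through J11 is only 7 days, so J11 has float 16.
No other chain overtakes it, so the finish is 23 days.

J4, J6, J10, J12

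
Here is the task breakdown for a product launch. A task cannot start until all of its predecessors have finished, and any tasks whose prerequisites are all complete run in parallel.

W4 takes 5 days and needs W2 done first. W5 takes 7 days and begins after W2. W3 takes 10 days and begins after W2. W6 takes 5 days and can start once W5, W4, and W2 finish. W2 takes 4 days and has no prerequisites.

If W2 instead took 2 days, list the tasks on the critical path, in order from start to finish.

W2, W5, W6

The binding path is W2→W5→W6 = 4+7+5 = 16; finish at 16 days.
W2 lies on that path, so at 2 days the path becomes 14 days.
The critical path is still W2→W5→W6; finish is now 14 days.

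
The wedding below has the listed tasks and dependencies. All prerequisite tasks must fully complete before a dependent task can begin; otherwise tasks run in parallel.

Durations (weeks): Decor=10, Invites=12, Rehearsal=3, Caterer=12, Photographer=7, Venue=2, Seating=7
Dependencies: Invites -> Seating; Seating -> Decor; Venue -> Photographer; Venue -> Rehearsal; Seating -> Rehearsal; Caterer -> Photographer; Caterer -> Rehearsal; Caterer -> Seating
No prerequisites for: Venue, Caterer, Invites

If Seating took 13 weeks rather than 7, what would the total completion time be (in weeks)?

Actual critical path: Caterer→Seating→Decor = 12+7+10 = 29 ⇒ 29 weeks.
Seating lies on that path, so at 13 weeks the path becomes 35 weeks.
That remains the longest chain; total 35 weeks.

35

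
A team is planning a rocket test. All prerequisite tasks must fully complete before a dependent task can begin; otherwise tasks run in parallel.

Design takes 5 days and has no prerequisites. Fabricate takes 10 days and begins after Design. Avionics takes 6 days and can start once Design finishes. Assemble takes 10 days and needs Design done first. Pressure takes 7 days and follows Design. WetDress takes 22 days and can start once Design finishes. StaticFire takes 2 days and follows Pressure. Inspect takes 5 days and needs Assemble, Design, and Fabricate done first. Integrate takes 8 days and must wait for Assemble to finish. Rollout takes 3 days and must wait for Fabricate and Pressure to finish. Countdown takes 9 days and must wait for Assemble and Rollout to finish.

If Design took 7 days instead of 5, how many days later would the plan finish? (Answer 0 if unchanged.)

Critical path before the change: Design→Fabricate→Rollout→Countdown = 5+10+3+9 = 27 giving 27 days.
Since Design is critical, the +2 change carries straight to that chain (now 29 days).
No other chain overtakes it, so the finish is 29 days.
Change in finish: 29 − 27 = +2 days.

2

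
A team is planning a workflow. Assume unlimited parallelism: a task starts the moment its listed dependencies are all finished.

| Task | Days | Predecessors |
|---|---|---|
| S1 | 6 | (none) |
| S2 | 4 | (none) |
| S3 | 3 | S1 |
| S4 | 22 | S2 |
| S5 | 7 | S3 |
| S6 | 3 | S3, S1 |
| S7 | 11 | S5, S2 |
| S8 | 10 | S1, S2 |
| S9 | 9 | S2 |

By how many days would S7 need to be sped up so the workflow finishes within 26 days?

1

Current finish: 27 days; target: 26.
S7 is on every critical path, so each day cut from S7 cuts the finish by one (this holds down to a finish of 26).
Need 27 − 26 = 1 day off S7 → S7 becomes 10 days, finish becomes 26.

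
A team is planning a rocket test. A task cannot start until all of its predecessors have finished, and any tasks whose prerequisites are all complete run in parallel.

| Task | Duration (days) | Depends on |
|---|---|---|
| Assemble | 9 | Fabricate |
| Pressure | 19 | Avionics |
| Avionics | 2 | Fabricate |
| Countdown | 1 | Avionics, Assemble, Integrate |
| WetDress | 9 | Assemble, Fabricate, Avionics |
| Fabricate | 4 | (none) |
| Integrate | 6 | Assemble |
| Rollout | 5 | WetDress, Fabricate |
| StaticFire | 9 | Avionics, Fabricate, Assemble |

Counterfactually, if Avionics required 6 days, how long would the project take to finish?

29

Actual critical path: Fabricate→Assemble→WetDress→Rollout = 4+9+9+5 = 27 ⇒ 27 days.
The longest path through Avionics is only 25 days, so Avionics has float 2.
The binding chain switches to Fabricate→Avionics→Pressure = 4+6+19 = 29; finish 29 days.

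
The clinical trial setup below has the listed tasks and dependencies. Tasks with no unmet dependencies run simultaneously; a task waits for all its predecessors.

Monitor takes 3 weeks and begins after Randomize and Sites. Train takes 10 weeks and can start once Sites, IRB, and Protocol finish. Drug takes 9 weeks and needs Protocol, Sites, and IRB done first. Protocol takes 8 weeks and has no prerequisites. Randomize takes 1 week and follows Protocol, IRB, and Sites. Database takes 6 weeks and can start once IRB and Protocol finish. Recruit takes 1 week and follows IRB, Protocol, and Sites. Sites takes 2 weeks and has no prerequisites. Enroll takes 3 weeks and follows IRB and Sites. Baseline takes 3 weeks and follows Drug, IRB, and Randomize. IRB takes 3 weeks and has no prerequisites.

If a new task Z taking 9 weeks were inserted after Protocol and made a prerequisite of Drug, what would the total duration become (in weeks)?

29

Originally the plan takes 20 weeks.
With Z inserted, Drug now waits for max(Protocol, Sites, IRB, Z).
New critical path: Protocol→Z→Drug→Baseline = 8+9+9+3 = 29 ⇒ 29 weeks.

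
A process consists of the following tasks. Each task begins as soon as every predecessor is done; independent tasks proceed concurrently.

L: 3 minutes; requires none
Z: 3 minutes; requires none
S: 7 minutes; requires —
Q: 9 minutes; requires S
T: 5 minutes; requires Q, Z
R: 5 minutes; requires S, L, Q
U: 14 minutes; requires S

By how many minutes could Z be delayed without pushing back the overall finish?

S→U = 7+14 = 21 sets the makespan at 21 minutes.
Longest path through Z: 8 minutes (earliest finish 3, latest finish 16).
Float = 21 − 8 = 13.

13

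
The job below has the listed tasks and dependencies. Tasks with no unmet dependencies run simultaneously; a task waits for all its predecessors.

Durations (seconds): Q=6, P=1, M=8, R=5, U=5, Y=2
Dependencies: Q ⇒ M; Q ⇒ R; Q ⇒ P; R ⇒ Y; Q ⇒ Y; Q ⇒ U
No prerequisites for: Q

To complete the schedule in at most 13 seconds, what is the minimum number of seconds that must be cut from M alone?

Current finish: 14 seconds; target: 13.
M is on every critical path, so each second cut from M cuts the finish by one (this holds down to a finish of 13).
Need 14 − 13 = 1 second off M → M becomes 7 seconds, finish becomes 13.

1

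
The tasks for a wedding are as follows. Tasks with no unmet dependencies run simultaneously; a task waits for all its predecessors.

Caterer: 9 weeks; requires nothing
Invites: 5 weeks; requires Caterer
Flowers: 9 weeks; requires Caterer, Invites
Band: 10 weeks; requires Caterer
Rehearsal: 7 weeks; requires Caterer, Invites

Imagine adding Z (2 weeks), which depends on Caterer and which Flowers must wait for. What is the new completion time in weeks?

Originally the project takes 23 weeks.
With Z inserted, Flowers now waits for max(Caterer, Invites, Z).
New critical path: Caterer→Invites→Flowers = 9+5+9 = 23 ⇒ 23 weeks.

23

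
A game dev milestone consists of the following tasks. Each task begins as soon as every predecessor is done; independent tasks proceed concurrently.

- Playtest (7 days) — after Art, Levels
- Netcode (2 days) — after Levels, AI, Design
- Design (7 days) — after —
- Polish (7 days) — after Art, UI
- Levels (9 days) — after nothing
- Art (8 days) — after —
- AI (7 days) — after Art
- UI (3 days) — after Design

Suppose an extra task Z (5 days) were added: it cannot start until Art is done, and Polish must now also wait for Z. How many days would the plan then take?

20

Originally the plan takes 17 days.
With Z inserted, Polish now waits for max(Art, UI, Z).
New critical path: Art→Z→Polish = 8+5+7 = 20 ⇒ 20 days.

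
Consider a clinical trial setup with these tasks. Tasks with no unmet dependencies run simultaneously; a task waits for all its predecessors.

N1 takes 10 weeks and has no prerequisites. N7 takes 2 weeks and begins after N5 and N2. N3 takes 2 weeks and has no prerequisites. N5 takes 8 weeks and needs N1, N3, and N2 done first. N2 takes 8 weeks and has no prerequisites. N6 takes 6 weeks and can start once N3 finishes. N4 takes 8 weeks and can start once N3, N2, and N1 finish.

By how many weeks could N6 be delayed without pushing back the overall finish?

12

N1→N5→N7 = 10+8+2 = 20 sets the makespan at 20 weeks.
N6 finishes as early as 8 and must finish by 20.
Float = 20 − 8 = 12.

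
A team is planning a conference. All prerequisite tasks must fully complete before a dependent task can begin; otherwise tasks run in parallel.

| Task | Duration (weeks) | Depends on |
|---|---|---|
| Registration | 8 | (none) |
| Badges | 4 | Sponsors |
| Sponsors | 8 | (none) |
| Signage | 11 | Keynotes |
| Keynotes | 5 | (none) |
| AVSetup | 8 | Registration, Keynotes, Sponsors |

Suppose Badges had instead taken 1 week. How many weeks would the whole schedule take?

As given, the longest chain is Keynotes→Signage = 5+11 = 16, so the finish is 16 weeks.
Badges has 4 weeks of float (longest path through it is 12).
That remains the longest chain; total 16 weeks.

16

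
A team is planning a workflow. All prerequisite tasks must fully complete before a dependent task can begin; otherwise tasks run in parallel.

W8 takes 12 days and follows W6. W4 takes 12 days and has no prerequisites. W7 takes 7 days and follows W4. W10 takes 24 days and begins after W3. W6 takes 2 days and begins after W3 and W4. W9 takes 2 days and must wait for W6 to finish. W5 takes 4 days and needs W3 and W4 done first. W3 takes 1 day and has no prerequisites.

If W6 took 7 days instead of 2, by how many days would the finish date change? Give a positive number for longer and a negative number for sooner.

As given, the longest chain is W4→W6→W8 = 12+2+12 = 26, so the finish is 26 days.
Since W6 is critical, the +5 change carries straight to that chain (now 31 days).
The critical path is still W4→W6→W8; finish is now 31 days.
Change in finish: 31 − 26 = +5 days.

5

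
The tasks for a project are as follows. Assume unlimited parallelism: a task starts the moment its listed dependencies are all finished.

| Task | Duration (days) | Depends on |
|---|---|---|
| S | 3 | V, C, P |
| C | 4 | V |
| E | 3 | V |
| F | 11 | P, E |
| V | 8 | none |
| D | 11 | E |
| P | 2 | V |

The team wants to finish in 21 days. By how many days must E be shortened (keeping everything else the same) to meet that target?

Current finish: 22 days; target: 21.
E is on every critical path, so each day cut from E cuts the finish by one (this holds down to a finish of 21).
Need 22 − 21 = 1 day off E → E becomes 2 days, finish becomes 21.

1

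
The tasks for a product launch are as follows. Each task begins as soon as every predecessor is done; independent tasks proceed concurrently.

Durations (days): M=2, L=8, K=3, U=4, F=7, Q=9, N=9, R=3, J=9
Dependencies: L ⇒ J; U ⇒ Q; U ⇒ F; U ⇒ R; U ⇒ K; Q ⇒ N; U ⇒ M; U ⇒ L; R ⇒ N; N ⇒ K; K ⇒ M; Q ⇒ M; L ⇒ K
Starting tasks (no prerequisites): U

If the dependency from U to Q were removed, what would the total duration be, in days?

23

With the dependency in place, U→Q→N→K→M = 4+9+9+3+2 = 27 sets the finish at 27 days.
Without U→Q, Q's earliest start moves from 4 to 0.
The longest chain is now Q→N→K→M = 9+9+3+2 = 23, so the schedule takes 23 days.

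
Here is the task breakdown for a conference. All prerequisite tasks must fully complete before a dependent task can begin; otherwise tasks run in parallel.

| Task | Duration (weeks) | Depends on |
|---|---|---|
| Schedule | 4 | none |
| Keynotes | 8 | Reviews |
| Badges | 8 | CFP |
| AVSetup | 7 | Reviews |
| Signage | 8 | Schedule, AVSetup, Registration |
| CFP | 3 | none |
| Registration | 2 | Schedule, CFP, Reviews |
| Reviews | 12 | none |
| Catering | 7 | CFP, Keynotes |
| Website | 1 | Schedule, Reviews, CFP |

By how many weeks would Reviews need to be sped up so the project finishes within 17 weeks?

Current finish: 27 weeks; target: 17.
Reviews is on every critical path, so each week cut from Reviews cuts the finish by one (this holds down to a finish of 16).
Need 27 − 17 = 10 weeks off Reviews → Reviews becomes 2 weeks, finish becomes 17.

10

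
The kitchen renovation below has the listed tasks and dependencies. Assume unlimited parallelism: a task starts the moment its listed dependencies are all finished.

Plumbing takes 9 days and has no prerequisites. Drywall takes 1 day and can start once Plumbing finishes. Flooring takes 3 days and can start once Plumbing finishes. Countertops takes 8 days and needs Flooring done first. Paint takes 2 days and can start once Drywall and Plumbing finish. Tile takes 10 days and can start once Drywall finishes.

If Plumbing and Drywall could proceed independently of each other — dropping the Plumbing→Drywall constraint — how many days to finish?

20

With the dependency in place, Plumbing→Drywall→Tile = 9+1+10 = 20 sets the finish at 20 days.
Without Plumbing→Drywall, Drywall's earliest start moves from 9 to 0.
New critical path: Plumbing→Flooring→Countertops = 9+3+8 = 20 ⇒ 20 days.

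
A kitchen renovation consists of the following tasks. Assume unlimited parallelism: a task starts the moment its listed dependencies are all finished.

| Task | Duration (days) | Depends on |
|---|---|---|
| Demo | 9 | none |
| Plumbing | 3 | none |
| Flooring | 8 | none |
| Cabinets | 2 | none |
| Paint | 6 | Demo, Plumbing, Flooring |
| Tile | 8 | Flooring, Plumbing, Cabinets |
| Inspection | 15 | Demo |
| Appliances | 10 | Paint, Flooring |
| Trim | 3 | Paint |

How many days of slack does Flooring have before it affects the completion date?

Demo→Paint→Appliances = 9+6+10 = 25 sets the makespan at 25 days.
Longest path through Flooring: 24 days (earliest finish 8, latest finish 9).
So Flooring can slip 9 − 8 = 1 day.

1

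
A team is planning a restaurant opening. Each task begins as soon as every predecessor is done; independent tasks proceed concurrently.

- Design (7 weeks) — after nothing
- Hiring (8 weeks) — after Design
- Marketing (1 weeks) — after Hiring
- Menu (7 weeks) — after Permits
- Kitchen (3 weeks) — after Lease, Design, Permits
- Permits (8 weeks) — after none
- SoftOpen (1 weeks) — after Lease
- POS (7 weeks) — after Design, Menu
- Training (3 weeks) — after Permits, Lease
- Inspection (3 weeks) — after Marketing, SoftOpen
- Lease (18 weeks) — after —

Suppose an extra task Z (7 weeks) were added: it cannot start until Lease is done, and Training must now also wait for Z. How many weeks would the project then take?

Originally the project takes 22 weeks.
With Z inserted, Training now waits for max(Permits, Lease, Z).
New critical path: Lease→Z→Training = 18+7+3 = 28 ⇒ 28 weeks.

28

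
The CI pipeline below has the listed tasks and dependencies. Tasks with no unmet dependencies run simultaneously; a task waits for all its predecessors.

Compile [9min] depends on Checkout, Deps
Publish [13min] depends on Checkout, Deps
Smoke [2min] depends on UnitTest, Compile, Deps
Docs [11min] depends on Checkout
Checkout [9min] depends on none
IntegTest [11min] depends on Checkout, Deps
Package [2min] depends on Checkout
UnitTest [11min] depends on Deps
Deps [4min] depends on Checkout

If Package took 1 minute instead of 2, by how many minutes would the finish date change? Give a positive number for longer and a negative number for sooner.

0

As given, the longest chain is Checkout→Deps→UnitTest→Smoke = 9+4+11+2 = 26, so the finish is 26 minutes.
Package is off the critical path — its longest chain is 11 minutes, giving 15 of slack.
That remains the longest chain; total 26 minutes.
Change in finish: 26 − 26 = +0 minutes.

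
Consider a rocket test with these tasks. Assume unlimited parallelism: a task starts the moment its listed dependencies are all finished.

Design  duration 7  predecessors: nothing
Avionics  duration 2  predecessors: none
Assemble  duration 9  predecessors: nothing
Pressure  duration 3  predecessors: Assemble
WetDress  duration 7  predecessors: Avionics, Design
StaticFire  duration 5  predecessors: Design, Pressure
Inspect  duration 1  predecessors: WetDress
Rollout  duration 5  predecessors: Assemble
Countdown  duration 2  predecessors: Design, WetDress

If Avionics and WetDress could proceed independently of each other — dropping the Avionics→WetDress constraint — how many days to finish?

17

With the dependency in place, Assemble→Pressure→StaticFire = 9+3+5 = 17 sets the finish at 17 days.
Dropping Avionics→WetDress doesn't change WetDress's earliest start (7); another predecessor still binds.
After: Assemble→Pressure→StaticFire = 9+3+5 = 17 → 17 days.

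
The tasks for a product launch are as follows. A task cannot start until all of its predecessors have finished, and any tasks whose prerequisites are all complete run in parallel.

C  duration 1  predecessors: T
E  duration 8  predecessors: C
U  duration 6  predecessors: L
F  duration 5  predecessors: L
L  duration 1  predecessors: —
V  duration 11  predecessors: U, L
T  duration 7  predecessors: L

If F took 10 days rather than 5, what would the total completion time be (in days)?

The binding path is L→U→V = 1+6+11 = 18; finish at 18 days.
F is off the critical path — its longest chain is 6 days, giving 12 of slack.
No other chain overtakes it, so the finish is 18 days.

18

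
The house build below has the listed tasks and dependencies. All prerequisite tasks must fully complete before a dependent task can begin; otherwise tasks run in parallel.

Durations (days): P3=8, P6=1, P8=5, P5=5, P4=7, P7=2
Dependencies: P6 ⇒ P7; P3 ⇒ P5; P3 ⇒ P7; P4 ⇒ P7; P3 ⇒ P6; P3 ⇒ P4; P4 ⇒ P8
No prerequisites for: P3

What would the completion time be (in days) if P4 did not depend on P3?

With the dependency in place, P3→P4→P8 = 8+7+5 = 20 sets the finish at 20 days.
Without P3→P4, P4's earliest start moves from 8 to 0.
After: P3→P5 = 8+5 = 13 → 13 days.

13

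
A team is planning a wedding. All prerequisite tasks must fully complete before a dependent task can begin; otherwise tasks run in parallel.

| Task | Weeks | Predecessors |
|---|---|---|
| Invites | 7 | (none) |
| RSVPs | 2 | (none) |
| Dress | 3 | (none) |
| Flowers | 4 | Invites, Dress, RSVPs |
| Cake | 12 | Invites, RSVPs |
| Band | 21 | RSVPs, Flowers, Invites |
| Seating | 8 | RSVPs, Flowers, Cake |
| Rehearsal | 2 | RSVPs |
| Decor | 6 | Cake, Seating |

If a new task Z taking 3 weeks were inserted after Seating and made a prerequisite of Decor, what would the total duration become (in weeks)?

Originally the schedule takes 33 weeks.
With Z inserted, Decor now waits for max(Cake, Seating, Z).
New critical path: Invites→Cake→Seating→Z→Decor = 7+12+8+3+6 = 36 ⇒ 36 weeks.

36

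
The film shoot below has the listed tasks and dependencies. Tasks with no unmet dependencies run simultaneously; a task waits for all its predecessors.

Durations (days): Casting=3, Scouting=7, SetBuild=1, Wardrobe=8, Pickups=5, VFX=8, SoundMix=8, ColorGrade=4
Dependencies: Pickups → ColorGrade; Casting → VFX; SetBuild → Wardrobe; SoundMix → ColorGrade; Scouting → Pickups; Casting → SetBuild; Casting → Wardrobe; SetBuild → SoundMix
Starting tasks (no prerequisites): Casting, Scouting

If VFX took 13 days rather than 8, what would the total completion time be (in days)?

As given, the longest chain is Casting→SetBuild→SoundMix→ColorGrade = 3+1+8+4 = 16, so the finish is 16 days.
VFX is off the critical path — its longest chain is 11 days, giving 5 of slack.
No other chain overtakes it, so the finish is 16 days.

16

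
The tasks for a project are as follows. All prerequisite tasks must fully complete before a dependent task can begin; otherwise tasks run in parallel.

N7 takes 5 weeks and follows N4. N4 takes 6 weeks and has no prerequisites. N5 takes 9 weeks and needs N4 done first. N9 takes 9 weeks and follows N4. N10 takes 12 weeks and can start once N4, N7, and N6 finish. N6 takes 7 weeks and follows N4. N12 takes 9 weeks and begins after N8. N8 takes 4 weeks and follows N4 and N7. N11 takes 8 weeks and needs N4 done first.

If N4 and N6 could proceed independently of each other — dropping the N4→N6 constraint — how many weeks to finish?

Original critical path: N4→N6→N10 = 6+7+12 = 25 ⇒ 25 weeks.
Without N4→N6, N6's earliest start moves from 6 to 0.
After: N4→N7→N8→N12 = 6+5+4+9 = 24 → 24 weeks.

24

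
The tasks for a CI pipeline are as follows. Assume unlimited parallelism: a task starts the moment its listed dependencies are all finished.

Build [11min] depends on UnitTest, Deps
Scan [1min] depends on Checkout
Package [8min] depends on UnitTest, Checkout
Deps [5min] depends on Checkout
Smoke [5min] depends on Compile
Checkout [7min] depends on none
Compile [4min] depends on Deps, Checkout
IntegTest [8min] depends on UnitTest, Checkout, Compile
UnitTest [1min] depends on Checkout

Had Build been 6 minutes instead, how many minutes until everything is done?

24

Actual critical path: Checkout→Deps→Compile→IntegTest = 7+5+4+8 = 24 ⇒ 24 minutes.
Build is off the critical path — its longest chain is 23 minutes, giving 1 of slack.
The critical path is still Checkout→Deps→Compile→IntegTest; finish is now 24 minutes.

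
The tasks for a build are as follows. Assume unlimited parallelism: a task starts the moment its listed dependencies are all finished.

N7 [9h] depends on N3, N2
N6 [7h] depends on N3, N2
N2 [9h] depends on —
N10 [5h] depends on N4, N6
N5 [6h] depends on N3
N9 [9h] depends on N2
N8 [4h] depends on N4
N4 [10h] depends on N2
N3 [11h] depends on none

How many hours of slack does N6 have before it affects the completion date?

Critical path: N2→N4→N10 = 9+10+5 = 24, so the finish is 24 hours.
N6 finishes as early as 18 and must finish by 19.
Float = 24 − 23 = 1.

1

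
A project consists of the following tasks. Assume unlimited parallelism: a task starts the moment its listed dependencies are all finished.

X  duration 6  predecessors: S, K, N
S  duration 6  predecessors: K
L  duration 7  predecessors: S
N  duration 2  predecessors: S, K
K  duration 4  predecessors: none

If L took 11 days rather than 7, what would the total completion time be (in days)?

21

Actual critical path: K→S→N→X = 4+6+2+6 = 18 ⇒ 18 days.
L is off the critical path — its longest chain is 17 days, giving 1 of slack.
The binding chain switches to K→S→L = 4+6+11 = 21; finish 21 days.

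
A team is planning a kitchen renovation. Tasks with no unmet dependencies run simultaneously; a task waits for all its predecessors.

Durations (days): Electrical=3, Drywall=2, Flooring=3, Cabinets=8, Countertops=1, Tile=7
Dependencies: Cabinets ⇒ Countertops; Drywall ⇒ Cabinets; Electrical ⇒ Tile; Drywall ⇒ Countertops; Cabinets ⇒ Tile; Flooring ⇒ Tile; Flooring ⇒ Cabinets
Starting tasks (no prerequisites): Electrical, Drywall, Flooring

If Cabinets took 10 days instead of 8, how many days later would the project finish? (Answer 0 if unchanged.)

Critical path before the change: Flooring→Cabinets→Tile = 3+8+7 = 18 giving 18 days.
Cabinets lies on that path, so at 10 days the path becomes 20 days.
No other chain overtakes it, so the finish is 20 days.
Change in finish: 20 − 18 = +2 days.

2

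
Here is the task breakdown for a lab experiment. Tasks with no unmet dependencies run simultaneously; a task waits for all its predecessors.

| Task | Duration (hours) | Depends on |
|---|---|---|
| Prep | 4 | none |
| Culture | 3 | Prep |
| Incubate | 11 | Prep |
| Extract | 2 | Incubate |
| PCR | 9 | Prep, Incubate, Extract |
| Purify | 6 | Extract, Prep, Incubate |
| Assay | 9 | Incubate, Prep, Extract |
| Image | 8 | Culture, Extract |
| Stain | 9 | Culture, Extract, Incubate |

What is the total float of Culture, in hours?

Critical path: Prep→Incubate→Extract→PCR = 4+11+2+9 = 26, so the finish is 26 hours.
Longest path through Culture: 16 hours (earliest finish 7, latest finish 17).
Slack of Culture = 14 − 4 = 10 hours.

10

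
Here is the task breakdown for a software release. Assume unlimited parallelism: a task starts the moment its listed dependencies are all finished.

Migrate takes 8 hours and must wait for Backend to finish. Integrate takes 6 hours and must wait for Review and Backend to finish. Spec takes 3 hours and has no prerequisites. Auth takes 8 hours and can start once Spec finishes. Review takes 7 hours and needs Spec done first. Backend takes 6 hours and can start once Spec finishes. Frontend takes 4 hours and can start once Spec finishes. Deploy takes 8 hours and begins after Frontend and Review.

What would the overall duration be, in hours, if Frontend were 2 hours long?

The binding path is Spec→Review→Deploy = 3+7+8 = 18; finish at 18 hours.
The longest path through Frontend is only 15 hours, so Frontend has float 3.
That remains the longest chain; total 18 hours.

18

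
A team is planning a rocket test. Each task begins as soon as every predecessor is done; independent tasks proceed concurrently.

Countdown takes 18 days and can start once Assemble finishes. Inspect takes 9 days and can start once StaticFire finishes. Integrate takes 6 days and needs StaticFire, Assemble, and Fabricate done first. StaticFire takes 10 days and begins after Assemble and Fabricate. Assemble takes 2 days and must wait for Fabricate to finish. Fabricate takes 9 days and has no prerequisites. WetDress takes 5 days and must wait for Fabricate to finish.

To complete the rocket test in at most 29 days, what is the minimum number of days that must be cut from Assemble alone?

1

Current finish: 30 days; target: 29.
Assemble is on every critical path, so each day cut from Assemble cuts the finish by one (this holds down to a finish of 29).
Need 30 − 29 = 1 day off Assemble → Assemble becomes 1 day, finish becomes 29.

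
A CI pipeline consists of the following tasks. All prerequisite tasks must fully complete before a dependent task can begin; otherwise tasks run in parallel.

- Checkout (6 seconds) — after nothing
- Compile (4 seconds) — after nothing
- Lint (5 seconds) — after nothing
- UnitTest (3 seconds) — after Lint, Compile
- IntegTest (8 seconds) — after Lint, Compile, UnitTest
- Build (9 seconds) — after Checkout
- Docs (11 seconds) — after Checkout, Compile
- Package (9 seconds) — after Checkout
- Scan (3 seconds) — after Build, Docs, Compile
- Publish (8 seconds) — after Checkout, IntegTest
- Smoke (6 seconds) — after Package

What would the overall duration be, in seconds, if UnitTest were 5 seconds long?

Baseline: Lint→UnitTest→IntegTest→Publish = 5+3+8+8 = 24 → 24 seconds.
UnitTest lies on that path, so at 5 seconds the path becomes 26 seconds.
That remains the longest chain; total 26 seconds.

26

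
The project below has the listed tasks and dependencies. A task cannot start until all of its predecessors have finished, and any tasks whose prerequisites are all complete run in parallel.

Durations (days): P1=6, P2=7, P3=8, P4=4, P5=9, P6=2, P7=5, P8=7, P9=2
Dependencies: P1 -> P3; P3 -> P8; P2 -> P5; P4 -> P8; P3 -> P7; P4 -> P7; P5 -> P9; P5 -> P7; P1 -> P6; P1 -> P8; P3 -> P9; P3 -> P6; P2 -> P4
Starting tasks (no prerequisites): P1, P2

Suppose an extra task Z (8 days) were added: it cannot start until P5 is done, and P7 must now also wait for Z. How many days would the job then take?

Originally the job takes 21 days.
With Z inserted, P7 now waits for max(P3, P5, P4, Z).
New critical path: P2→P5→Z→P7 = 7+9+8+5 = 29 ⇒ 29 days.

29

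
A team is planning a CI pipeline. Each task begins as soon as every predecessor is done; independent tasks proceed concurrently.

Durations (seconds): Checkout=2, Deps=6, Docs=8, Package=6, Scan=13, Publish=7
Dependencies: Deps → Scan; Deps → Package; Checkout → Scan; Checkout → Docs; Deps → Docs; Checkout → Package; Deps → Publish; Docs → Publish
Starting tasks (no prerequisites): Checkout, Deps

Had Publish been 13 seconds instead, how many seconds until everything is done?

27

Actual critical path: Deps→Docs→Publish = 6+8+7 = 21 ⇒ 21 seconds.
Publish is on the critical path; changing it to 13 makes that path 27 seconds.
The critical path is still Deps→Docs→Publish; finish is now 27 seconds.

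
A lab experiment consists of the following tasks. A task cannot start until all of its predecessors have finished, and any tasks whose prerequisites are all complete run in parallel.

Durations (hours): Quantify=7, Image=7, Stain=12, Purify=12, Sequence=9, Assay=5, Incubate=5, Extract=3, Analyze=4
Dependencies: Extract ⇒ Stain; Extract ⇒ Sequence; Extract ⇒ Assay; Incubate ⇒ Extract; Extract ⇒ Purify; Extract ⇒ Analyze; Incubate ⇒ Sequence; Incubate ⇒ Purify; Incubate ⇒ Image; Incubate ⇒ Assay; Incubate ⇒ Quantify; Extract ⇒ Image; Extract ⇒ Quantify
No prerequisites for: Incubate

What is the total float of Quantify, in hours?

5

Critical path: Incubate→Extract→Purify = 5+3+12 = 20, so the finish is 20 hours.
Quantify finishes as early as 15 and must finish by 20.
So Quantify can slip 20 − 15 = 5 hours.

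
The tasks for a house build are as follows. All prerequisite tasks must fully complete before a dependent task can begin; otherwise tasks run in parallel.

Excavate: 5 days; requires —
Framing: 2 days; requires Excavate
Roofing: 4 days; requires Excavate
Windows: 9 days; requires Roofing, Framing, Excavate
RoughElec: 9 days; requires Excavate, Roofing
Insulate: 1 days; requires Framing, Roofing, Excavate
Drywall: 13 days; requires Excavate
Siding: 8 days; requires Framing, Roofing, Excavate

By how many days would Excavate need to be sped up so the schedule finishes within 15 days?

Current finish: 18 days; target: 15.
Excavate is on every critical path, so each day cut from Excavate cuts the finish by one (this holds down to a finish of 14).
Need 18 − 15 = 3 days off Excavate → Excavate becomes 2 days, finish becomes 15.

3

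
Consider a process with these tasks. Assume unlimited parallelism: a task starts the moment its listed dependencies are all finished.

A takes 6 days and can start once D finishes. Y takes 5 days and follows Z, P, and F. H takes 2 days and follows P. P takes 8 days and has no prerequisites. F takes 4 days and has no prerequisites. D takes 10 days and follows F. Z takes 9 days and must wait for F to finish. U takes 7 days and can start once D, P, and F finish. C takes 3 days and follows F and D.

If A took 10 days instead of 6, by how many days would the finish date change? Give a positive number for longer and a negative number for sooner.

3

Actual critical path: F→D→U = 4+10+7 = 21 ⇒ 21 days.
The longest path through A is only 20 days, so A has float 1.
New critical path: F→D→A = 4+10+10 = 24 ⇒ 24 days.
Change in finish: 24 − 21 = +3 days.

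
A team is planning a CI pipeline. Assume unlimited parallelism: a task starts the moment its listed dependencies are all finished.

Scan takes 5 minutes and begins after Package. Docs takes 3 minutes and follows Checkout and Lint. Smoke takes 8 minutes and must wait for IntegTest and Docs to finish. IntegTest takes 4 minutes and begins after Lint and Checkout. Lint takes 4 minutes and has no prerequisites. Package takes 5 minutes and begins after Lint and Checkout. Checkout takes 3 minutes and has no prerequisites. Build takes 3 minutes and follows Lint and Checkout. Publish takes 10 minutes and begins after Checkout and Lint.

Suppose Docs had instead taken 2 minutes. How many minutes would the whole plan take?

16

The binding path is Lint→IntegTest→Smoke = 4+4+8 = 16; finish at 16 minutes.
Docs is off the critical path — its longest chain is 15 minutes, giving 1 of slack.
That remains the longest chain; total 16 minutes.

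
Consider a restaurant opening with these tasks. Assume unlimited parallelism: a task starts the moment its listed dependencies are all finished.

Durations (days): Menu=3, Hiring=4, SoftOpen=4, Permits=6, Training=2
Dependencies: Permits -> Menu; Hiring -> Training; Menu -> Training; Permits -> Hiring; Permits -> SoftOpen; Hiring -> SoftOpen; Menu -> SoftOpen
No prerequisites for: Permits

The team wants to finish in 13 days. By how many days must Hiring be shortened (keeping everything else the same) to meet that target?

1

Current finish: 14 days; target: 13.
Hiring is on every critical path, so each day cut from Hiring cuts the finish by one (this holds down to a finish of 13).
Need 14 − 13 = 1 day off Hiring → Hiring becomes 3 days, finish becomes 13.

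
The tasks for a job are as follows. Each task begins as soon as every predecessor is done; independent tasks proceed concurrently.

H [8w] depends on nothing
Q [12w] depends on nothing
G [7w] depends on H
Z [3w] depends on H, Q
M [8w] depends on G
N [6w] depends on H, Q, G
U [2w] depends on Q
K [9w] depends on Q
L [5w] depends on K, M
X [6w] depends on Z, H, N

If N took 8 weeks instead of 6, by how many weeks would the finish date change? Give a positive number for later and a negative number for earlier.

1

Baseline: H→G→M→L = 8+7+8+5 = 28 → 28 weeks.
The longest path through N is only 27 weeks, so N has float 1.
The binding chain switches to H→G→N→X = 8+7+8+6 = 29; finish 29 weeks.
Change in finish: 29 − 28 = +1 weeks.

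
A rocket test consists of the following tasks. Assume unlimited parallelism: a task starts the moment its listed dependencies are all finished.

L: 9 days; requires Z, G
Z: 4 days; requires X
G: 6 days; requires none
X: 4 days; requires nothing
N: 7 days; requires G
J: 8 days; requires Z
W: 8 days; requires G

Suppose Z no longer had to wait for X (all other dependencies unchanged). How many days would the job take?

With the dependency in place, X→Z→L = 4+4+9 = 17 sets the finish at 17 days.
Without X→Z, Z's earliest start moves from 4 to 0.
New critical path: G→L = 6+9 = 15 ⇒ 15 days.

15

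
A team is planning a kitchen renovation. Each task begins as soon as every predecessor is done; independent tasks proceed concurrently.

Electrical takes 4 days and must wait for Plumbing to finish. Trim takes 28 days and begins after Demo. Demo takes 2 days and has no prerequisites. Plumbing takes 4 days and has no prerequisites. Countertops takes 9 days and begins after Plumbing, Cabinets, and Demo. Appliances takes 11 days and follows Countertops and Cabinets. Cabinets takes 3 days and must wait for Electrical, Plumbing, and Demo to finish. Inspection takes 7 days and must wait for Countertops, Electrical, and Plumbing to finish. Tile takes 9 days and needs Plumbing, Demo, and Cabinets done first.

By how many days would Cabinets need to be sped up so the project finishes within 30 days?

1

Current finish: 31 days; target: 30.
Cabinets is on every critical path, so each day cut from Cabinets cuts the finish by one (this holds down to a finish of 30).
Need 31 − 30 = 1 day off Cabinets → Cabinets becomes 2 days, finish becomes 30.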